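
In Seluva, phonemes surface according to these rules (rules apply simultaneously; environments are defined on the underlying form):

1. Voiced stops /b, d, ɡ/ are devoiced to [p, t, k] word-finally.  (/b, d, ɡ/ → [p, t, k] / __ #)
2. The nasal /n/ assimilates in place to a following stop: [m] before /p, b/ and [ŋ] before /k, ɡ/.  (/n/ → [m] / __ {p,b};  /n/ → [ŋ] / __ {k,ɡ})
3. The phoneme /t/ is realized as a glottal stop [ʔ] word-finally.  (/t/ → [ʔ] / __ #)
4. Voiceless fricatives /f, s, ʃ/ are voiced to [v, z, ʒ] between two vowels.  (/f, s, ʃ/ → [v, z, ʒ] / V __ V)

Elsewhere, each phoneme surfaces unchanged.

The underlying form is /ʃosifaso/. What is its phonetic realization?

/ʃ/ — word-initial; rule 4 does not apply here → [ʃ].
/s/ — between /o/ and /i/, between two vowels — surfaces as [z] (rule 4).
/f/ (between /i/ and /a/): between two vowels, so rule 4 applies → [v].
/s/ meets the environment for rule 4 (between two vowels) → [z].

[ʃozivazo]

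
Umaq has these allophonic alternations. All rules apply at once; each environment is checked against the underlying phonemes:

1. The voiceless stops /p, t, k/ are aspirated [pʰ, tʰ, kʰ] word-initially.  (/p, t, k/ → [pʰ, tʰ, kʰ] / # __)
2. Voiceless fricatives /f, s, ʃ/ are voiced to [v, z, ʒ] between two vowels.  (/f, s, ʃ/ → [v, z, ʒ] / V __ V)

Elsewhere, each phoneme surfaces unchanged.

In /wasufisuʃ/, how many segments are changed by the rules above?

Segments that undergo a rule: /s/ → [z] (rule 2); /f/ → [v] (rule 2); /s/ → [z] (rule 2).
All other segments surface unchanged.

3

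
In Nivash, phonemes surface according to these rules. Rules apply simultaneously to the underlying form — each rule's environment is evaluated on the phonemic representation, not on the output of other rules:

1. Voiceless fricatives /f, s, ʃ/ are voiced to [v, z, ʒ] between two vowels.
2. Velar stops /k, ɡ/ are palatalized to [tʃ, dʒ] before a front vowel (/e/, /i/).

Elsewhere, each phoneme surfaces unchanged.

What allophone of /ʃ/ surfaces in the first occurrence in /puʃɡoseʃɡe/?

[ʃ]

/ʃ/ (between /u/ and /ɡ/) fails the environment for rule 1, so it stays [ʃ].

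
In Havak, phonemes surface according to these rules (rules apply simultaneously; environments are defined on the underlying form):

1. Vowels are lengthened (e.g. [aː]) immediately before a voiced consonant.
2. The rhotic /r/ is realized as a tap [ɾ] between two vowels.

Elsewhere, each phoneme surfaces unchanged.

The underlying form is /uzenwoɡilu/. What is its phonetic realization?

[uːzeːnwoːɡiːlu]

/u/ — word-initial, before a voiced consonant — surfaces as [uː] (rule 1).
/e/ (between /z/ and /n/): before a voiced consonant, so rule 1 applies → [eː].
/o/ (between /w/ and /ɡ/) occurs before a voiced consonant → [oː] by rule 1.
/i/ — between /ɡ/ and /l/, before a voiced consonant — surfaces as [iː] (rule 1).
/u/ (word-final): rule 1 targets it, but not before a voiced consonant → unchanged [u].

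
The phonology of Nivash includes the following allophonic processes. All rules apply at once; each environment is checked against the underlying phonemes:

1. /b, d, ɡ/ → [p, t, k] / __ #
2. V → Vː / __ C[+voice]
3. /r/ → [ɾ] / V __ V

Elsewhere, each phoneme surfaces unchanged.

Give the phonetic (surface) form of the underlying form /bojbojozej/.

[boːjboːjoːzeːj]

/b/ — word-initial; rule 1 does not apply here → [b].
/o/ meets the environment for rule 2 (before a voiced consonant) → [oː].
/b/ (between /j/ and /o/) is in the target of rule 1 but the environment (word-finally) is not met → [b].
/o/ meets the environment for rule 2 (before a voiced consonant) → [oː].
Rule 2 applies to /o/ (between /j/ and /z/: before a voiced consonant) → [oː].
/e/ (between /z/ and /j/) occurs before a voiced consonant → [eː] by rule 2.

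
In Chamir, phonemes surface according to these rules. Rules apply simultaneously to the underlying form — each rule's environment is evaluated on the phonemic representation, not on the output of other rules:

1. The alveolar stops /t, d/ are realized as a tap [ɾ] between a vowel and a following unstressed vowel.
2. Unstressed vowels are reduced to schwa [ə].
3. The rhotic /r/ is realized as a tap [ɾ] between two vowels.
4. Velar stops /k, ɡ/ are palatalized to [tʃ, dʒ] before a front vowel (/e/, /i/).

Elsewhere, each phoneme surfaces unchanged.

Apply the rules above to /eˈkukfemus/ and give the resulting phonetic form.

/e/ — word-initial, in an unstressed syllable — surfaces as [ə] (rule 2).
/k/ — between /e/ and /u/; rule 4 does not apply here → [k].
/u/ — between /k/ and /k/; rule 2 does not apply here → [u].
/k/ — between /u/ and /f/; rule 4 does not apply here → [k].
/f/ (between /k/ and /e/): no rule targets it → [f].
/e/ (between /f/ and /m/) occurs in an unstressed syllable → [ə] by rule 2.
/m/ stays [m].
/u/ (between /m/ and /s/): in an unstressed syllable, so rule 2 applies → [ə].
/s/ (word-final): no rule targets it → [s].

[əˈkukfəməs]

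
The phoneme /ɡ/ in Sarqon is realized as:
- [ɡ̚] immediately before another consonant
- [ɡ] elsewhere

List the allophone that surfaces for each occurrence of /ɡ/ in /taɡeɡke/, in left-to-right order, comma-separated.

[ɡ], [ɡ̚]

Occurrence 1 (position 3): no conditioning environment matches → elsewhere allophone [ɡ].
Occurrence 2 (position 5): immediately before another consonant → [ɡ̚].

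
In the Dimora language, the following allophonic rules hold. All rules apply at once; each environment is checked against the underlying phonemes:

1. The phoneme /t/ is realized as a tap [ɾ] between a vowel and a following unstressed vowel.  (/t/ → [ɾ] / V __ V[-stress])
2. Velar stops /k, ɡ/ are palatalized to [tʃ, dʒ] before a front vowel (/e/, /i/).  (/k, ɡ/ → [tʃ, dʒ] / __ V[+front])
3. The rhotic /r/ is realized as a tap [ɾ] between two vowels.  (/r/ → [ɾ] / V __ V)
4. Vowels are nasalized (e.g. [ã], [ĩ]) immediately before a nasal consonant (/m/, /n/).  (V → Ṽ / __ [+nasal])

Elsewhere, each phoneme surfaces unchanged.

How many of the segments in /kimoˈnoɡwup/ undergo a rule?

Segments that undergo a rule: /k/ → [tʃ] (rule 2); /i/ → [ĩ] (rule 4); /o/ → [õ] (rule 4).
All other segments surface unchanged.

3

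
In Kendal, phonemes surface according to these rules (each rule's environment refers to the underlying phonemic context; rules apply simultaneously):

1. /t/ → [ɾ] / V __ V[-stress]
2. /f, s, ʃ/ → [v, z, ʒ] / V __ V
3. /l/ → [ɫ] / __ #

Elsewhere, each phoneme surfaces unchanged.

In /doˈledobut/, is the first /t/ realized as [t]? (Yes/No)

/t/ (word-final): rule 1 targets it, but not between a vowel and a following unstressed vowel → unchanged [t].
The actual realization is [t], which matches [t].

Yes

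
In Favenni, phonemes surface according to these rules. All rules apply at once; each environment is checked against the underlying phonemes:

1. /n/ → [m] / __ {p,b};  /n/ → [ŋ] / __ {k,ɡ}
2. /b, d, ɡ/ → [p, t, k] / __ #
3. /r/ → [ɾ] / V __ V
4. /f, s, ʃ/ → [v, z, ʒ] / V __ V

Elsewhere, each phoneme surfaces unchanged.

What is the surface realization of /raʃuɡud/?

[raʒuɡut]

/r/ (word-initial) fails the environment for rule 3, so it stays [r].
/a/ (between /r/ and /ʃ/): no rule targets it → [a].
/ʃ/ (between /a/ and /u/) occurs between two vowels → [ʒ] by rule 4.
/u/ (between /ʃ/ and /ɡ/) is unaffected → [u].
/ɡ/ (between /u/ and /u/): rule 2 targets it, but not word-finally → unchanged [ɡ].
/u/ — not in any rule's target class → [u].
/d/ (word-final): word-finally, so rule 2 applies → [t].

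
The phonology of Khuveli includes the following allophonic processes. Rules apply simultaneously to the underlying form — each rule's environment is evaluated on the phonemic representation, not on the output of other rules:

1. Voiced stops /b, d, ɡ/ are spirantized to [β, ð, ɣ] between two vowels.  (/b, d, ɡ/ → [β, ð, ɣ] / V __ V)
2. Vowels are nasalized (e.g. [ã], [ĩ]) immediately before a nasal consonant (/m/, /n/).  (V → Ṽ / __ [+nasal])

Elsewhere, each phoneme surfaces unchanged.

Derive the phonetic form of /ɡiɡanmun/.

/ɡ/ (word-initial): rule 1 targets it, but not between two vowels → unchanged [ɡ].
/i/ (between /ɡ/ and /ɡ/): rule 2 targets it, but not before a nasal consonant → unchanged [i].
/ɡ/ — between /i/ and /a/, between two vowels — surfaces as [ɣ] (rule 1).
Rule 2 applies to /a/ (between /ɡ/ and /n/: before a nasal consonant) → [ã].
/n/ (between /a/ and /m/) is unaffected → [n].
/m/ (between /n/ and /u/) is unaffected → [m].
Rule 2 applies to /u/ (between /m/ and /n/: before a nasal consonant) → [ũ].
/n/ (word-final): no rule targets it → [n].

[ɡiɣãnmũn]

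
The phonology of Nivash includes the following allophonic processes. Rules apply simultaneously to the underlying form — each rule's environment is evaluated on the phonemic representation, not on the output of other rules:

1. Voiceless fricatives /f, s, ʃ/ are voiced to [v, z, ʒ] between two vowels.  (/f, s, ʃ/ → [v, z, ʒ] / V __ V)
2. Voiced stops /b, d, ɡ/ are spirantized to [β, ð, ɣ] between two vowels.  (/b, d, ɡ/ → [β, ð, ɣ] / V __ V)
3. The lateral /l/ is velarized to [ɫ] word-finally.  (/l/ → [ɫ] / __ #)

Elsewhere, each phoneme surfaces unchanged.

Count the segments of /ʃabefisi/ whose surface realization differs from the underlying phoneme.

3

Segments that undergo a rule: /b/ → [β] (rule 2); /f/ → [v] (rule 1); /s/ → [z] (rule 1).
All other segments surface unchanged.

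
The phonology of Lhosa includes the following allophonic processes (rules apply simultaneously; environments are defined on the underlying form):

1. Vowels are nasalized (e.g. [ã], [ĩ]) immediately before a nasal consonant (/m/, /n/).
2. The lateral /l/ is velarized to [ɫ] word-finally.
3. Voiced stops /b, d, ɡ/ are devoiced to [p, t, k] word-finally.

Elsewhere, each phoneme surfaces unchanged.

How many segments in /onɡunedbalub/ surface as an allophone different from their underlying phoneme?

Segments that undergo a rule: /o/ → [õ] (rule 1); /u/ → [ũ] (rule 1); /b/ → [p] (rule 3).
All other segments surface unchanged.

3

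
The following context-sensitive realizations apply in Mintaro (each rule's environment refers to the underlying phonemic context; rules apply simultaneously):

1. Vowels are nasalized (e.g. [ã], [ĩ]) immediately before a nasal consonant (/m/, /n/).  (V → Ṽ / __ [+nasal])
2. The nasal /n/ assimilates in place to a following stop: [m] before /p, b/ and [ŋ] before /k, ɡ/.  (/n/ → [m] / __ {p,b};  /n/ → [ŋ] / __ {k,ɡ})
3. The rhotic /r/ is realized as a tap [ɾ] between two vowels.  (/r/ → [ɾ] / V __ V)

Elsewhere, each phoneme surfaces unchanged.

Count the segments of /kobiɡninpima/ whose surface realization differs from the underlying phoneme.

Segments that undergo a rule: /i/ → [ĩ] (rule 1); /n/ → [m] (rule 2); /i/ → [ĩ] (rule 1).
All other segments surface unchanged.

3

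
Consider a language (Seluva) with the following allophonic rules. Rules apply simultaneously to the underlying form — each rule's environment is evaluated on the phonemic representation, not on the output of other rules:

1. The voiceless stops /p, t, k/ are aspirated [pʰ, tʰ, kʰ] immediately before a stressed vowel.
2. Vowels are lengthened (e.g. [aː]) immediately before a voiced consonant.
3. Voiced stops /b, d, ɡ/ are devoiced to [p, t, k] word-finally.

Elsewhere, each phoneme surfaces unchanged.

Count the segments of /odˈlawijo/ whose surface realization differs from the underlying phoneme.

Segments that undergo a rule: /o/ → [oː] (rule 2); /a/ → [aː] (rule 2); /i/ → [iː] (rule 2).
All other segments surface unchanged.

3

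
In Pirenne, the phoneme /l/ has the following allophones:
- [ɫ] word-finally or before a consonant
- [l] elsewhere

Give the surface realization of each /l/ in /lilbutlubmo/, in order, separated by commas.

Occurrence 1 (position 1): no conditioning environment matches → elsewhere allophone [l].
Occurrence 2 (position 3): word-finally or before a consonant → [ɫ].
Occurrence 3 (position 7): no conditioning environment matches → elsewhere allophone [l].

[l], [ɫ], [l]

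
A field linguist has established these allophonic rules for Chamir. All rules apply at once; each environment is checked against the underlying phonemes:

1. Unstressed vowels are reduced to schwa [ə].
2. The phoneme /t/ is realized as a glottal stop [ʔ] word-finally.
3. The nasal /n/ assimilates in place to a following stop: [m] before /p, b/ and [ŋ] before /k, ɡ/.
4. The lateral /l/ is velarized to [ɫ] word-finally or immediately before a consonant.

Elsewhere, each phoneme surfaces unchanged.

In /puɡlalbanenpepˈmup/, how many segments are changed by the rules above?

Segments that undergo a rule: /u/ → [ə] (rule 1); /a/ → [ə] (rule 1); /l/ → [ɫ] (rule 4); /a/ → [ə] (rule 1); /e/ → [ə] (rule 1); /n/ → [m] (rule 3); /e/ → [ə] (rule 1).
All other segments surface unchanged.

7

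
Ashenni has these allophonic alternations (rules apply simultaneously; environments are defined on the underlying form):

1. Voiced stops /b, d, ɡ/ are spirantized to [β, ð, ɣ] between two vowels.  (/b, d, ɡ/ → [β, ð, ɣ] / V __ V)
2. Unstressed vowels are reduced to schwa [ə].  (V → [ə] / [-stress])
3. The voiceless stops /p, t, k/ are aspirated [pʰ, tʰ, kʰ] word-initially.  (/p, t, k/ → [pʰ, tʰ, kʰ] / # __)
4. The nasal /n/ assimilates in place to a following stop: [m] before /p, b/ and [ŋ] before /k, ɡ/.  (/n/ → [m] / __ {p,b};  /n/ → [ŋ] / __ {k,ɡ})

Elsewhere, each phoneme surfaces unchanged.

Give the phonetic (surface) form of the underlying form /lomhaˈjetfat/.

[ləmhəˈjetfət]

/l/ stays [l].
/o/ (between /l/ and /m/): in an unstressed syllable, so rule 2 applies → [ə].
/m/ — not in any rule's target class → [m].
/h/ stays [h].
/a/ meets the environment for rule 2 (in an unstressed syllable) → [ə].
/j/ (between /a/ and /e/) is unaffected → [j].
/e/ (between /j/ and /t/): rule 2 targets it, but not in an unstressed syllable → unchanged [e].
/t/ (between /e/ and /f/): rule 3 targets it, but not word-initially → unchanged [t].
/f/ (between /t/ and /a/) is unaffected → [f].
/a/ meets the environment for rule 2 (in an unstressed syllable) → [ə].
/t/ (word-final) is in the target of rule 3 but the environment (word-initially) is not met → [t].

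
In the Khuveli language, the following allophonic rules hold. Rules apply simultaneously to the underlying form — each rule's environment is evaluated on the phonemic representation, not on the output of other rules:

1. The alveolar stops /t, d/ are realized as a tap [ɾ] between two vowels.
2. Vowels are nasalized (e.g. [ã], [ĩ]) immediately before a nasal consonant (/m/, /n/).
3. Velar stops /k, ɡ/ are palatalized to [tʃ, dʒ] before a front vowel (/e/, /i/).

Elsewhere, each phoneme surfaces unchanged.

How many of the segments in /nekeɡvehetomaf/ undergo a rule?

Segments that undergo a rule: /k/ → [tʃ] (rule 3); /t/ → [ɾ] (rule 1); /o/ → [õ] (rule 2).
All other segments surface unchanged.

3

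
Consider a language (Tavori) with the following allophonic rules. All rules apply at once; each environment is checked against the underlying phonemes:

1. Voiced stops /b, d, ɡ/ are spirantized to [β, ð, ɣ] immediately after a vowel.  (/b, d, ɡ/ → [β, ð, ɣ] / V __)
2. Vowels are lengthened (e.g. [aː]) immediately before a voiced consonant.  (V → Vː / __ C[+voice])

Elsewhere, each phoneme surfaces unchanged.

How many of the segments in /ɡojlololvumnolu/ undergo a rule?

Segments that undergo a rule: /o/ → [oː] (rule 2); /o/ → [oː] (rule 2); /o/ → [oː] (rule 2); /u/ → [uː] (rule 2); /o/ → [oː] (rule 2).
All other segments surface unchanged.

5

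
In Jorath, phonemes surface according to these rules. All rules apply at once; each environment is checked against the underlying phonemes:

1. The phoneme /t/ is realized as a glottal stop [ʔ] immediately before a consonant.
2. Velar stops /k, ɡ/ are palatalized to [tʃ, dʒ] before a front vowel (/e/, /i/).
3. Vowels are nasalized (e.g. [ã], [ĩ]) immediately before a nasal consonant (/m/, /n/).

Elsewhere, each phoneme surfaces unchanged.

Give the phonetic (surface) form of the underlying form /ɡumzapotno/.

/ɡ/ — word-initial; rule 2 does not apply here → [ɡ].
/u/ (between /ɡ/ and /m/): before a nasal consonant, so rule 3 applies → [ũ].
/a/ (between /z/ and /p/): rule 3 targets it, but not before a nasal consonant → unchanged [a].
/o/ (between /p/ and /t/) is in the target of rule 3 but the environment (before a nasal consonant) is not met → [o].
/t/ — between /o/ and /n/, immediately before a consonant — surfaces as [ʔ] (rule 1).
/o/ (word-final) fails the environment for rule 3, so it stays [o].

[ɡũmzapoʔno]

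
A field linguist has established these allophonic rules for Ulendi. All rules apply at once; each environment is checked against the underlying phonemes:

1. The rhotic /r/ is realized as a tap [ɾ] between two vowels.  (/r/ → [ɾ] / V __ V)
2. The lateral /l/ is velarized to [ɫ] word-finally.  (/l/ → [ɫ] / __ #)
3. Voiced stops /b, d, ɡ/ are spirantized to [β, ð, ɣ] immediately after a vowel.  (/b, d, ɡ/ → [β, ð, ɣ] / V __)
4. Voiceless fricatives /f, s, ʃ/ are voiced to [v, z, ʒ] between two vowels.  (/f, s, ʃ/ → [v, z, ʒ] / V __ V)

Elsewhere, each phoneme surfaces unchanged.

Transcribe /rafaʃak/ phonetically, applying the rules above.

/r/ (word-initial): rule 1 targets it, but not between two vowels → unchanged [r].
/a/ stays [a].
/f/ (between /a/ and /a/) occurs between two vowels → [v] by rule 4.
/a/ (between /f/ and /ʃ/): no rule targets it → [a].
/ʃ/ (between /a/ and /a/) occurs between two vowels → [ʒ] by rule 4.
/a/ (between /ʃ/ and /k/) is unaffected → [a].
/k/ — not in any rule's target class → [k].

[ravaʒak]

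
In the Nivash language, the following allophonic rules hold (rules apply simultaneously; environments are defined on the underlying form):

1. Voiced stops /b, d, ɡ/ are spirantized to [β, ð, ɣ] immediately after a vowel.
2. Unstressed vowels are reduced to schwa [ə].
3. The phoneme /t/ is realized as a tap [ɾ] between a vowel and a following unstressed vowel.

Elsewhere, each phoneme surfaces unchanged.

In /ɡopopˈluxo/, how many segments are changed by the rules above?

Segments that undergo a rule: /o/ → [ə] (rule 2); /o/ → [ə] (rule 2); /o/ → [ə] (rule 2).
All other segments surface unchanged.

3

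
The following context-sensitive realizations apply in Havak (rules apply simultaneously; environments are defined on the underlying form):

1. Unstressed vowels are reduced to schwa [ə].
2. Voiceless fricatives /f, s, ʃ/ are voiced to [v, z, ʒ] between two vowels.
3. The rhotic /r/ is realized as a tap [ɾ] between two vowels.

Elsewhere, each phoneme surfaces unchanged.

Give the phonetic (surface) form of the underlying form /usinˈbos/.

[əzənˈbos]

/u/ meets the environment for rule 1 (in an unstressed syllable) → [ə].
/s/ (between /u/ and /i/) occurs between two vowels → [z] by rule 2.
/i/ — between /s/ and /n/, in an unstressed syllable — surfaces as [ə] (rule 1).
/n/ — not in any rule's target class → [n].
/b/ (between /n/ and /o/): no rule targets it → [b].
/o/ (between /b/ and /s/): rule 1 targets it, but not in an unstressed syllable → unchanged [o].
/s/ — word-final; rule 2 does not apply here → [s].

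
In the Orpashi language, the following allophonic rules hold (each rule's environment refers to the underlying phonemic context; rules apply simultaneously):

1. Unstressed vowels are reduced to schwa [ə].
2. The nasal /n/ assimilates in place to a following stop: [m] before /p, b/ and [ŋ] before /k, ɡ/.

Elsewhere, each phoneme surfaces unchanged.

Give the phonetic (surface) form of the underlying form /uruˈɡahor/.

[ərəˈɡahər]

/u/ (word-initial): in an unstressed syllable, so rule 1 applies → [ə].
/r/ — not in any rule's target class → [r].
/u/ meets the environment for rule 1 (in an unstressed syllable) → [ə].
/ɡ/ — not in any rule's target class → [ɡ].
/a/ (between /ɡ/ and /h/): rule 1 targets it, but not in an unstressed syllable → unchanged [a].
/h/ (between /a/ and /o/): no rule targets it → [h].
/o/ meets the environment for rule 1 (in an unstressed syllable) → [ə].
/r/ — not in any rule's target class → [r].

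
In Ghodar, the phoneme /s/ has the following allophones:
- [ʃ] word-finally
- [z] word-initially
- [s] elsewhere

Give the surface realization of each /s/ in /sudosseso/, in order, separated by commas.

Occurrence 1 (position 1): word-initially → [z].
Occurrence 2 (position 5): no conditioning environment matches → elsewhere allophone [s].
Occurrence 3 (position 6): no conditioning environment matches → elsewhere allophone [s].
Occurrence 4 (position 8): no conditioning environment matches → elsewhere allophone [s].

[z], [s], [s], [s]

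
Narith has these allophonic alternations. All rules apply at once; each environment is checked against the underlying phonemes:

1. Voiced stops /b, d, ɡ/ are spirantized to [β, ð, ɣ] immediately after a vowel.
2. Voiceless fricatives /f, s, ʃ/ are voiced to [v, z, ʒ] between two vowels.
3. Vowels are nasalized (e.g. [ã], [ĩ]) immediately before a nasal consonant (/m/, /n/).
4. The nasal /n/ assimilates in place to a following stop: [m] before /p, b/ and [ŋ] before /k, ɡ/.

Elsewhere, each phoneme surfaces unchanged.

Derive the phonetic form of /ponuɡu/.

/p/ (word-initial) is unaffected → [p].
Rule 3 applies to /o/ (between /p/ and /n/: before a nasal consonant) → [õ].
/n/ (between /o/ and /u/): rule 4 targets it, but not before a labial or velar stop → unchanged [n].
/u/ (between /n/ and /ɡ/): rule 3 targets it, but not before a nasal consonant → unchanged [u].
/ɡ/ (between /u/ and /u/): immediately after a vowel, so rule 1 applies → [ɣ].
/u/ — word-final; rule 3 does not apply here → [u].

[põnuɣu]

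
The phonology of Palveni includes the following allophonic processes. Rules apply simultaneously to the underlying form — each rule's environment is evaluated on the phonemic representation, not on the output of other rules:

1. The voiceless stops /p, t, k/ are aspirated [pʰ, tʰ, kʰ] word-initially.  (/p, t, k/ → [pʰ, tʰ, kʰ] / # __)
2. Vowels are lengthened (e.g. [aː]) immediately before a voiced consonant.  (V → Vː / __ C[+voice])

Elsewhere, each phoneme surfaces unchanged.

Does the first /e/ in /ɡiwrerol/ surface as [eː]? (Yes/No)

/e/ meets the environment for rule 2 (before a voiced consonant) → [eː].
The actual realization is [eː], which matches [eː].

Yes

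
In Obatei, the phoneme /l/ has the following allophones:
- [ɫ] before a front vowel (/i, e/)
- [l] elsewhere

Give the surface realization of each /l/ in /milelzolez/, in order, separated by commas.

Occurrence 1 (position 3): before a front vowel (/i, e/) → [ɫ].
Occurrence 2 (position 5): no conditioning environment matches → elsewhere allophone [l].
Occurrence 3 (position 8): before a front vowel (/i, e/) → [ɫ].

[ɫ], [l], [ɫ]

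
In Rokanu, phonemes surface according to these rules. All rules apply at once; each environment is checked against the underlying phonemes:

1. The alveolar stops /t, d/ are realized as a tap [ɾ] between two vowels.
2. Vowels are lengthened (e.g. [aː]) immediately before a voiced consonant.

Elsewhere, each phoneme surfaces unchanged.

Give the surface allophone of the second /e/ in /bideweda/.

[eː]

/e/ (between /w/ and /d/): before a voiced consonant, so rule 2 applies → [eː].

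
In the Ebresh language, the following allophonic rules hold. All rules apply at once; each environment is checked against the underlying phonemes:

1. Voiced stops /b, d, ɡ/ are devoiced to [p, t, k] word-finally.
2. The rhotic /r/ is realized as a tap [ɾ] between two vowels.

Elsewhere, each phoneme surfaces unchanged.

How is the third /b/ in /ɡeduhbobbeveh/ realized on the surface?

/b/ (between /b/ and /e/): rule 1 targets it, but not word-finally → unchanged [b].

[b]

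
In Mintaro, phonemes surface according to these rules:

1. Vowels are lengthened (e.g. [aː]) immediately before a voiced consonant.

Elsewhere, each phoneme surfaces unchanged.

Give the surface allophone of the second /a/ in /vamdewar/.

Rule 1 applies to /a/ (between /w/ and /r/: before a voiced consonant) → [aː].

[aː]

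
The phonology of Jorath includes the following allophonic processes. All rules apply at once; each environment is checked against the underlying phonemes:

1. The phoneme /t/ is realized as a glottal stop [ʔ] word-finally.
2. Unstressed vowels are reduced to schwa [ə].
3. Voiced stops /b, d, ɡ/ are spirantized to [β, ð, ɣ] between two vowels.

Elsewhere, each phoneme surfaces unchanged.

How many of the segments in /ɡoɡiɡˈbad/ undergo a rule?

Segments that undergo a rule: /o/ → [ə] (rule 2); /ɡ/ → [ɣ] (rule 3); /i/ → [ə] (rule 2).
All other segments surface unchanged.

3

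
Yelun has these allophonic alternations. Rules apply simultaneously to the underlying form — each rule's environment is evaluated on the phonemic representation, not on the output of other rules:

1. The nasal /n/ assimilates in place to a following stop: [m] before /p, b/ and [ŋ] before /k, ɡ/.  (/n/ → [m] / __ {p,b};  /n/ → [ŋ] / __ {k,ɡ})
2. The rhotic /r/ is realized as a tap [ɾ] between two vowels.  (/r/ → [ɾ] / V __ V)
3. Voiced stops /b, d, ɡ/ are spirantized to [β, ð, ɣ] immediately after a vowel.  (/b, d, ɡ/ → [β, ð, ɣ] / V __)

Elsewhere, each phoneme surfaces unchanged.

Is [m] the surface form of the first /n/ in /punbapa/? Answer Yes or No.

/n/ (between /u/ and /b/) occurs before a labial or velar stop → [m] by rule 1.
The actual realization is [m], which matches [m].

Yes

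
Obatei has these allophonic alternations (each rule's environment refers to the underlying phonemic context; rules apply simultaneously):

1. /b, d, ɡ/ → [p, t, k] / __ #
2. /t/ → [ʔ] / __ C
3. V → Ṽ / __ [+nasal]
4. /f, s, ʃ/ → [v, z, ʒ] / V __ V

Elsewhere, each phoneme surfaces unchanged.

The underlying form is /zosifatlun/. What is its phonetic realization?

/z/ — not in any rule's target class → [z].
/o/ — between /z/ and /s/; rule 3 does not apply here → [o].
/s/ meets the environment for rule 4 (between two vowels) → [z].
/i/ — between /s/ and /f/; rule 3 does not apply here → [i].
/f/ — between /i/ and /a/, between two vowels — surfaces as [v] (rule 4).
/a/ (between /f/ and /t/) fails the environment for rule 3, so it stays [a].
/t/ meets the environment for rule 2 (immediately before a consonant) → [ʔ].
/l/ — not in any rule's target class → [l].
/u/ (between /l/ and /n/): before a nasal consonant, so rule 3 applies → [ũ].
/n/ (word-final): no rule targets it → [n].

[zozivaʔlũn]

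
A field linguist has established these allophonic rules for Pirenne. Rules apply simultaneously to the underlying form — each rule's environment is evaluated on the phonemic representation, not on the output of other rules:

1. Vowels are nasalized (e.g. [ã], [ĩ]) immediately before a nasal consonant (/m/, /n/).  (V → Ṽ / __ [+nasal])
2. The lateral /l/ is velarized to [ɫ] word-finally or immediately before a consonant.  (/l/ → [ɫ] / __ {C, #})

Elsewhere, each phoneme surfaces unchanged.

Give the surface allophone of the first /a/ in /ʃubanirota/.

/a/ meets the environment for rule 1 (before a nasal consonant) → [ã].

[ã]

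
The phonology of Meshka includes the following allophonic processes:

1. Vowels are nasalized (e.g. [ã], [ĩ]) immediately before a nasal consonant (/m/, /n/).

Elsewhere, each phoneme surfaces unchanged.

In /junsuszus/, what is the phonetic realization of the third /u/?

[u]

/u/ (between /z/ and /s/): rule 1 targets it, but not before a nasal consonant → unchanged [u].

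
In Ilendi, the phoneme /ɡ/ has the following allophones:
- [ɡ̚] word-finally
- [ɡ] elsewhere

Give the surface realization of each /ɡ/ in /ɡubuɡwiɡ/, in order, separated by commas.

[ɡ], [ɡ], [ɡ̚]

Occurrence 1 (position 1): no conditioning environment matches → elsewhere allophone [ɡ].
Occurrence 2 (position 5): no conditioning environment matches → elsewhere allophone [ɡ].
Occurrence 3 (position 8): word-finally → [ɡ̚].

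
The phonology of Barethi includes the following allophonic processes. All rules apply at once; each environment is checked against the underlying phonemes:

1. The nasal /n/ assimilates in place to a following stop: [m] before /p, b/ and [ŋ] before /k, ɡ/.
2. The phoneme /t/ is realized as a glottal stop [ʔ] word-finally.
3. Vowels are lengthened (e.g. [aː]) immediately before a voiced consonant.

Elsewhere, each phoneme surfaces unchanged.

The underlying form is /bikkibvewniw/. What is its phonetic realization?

/b/ stays [b].
/i/ (between /b/ and /k/) is in the target of rule 3 but the environment (before a voiced consonant) is not met → [i].
/k/ (between /i/ and /k/) is unaffected → [k].
/k/ (between /k/ and /i/) is unaffected → [k].
/i/ (between /k/ and /b/) occurs before a voiced consonant → [iː] by rule 3.
/b/ — not in any rule's target class → [b].
/v/ — not in any rule's target class → [v].
/e/ (between /v/ and /w/) occurs before a voiced consonant → [eː] by rule 3.
/w/ (between /e/ and /n/): no rule targets it → [w].
/n/ — between /w/ and /i/; rule 1 does not apply here → [n].
/i/ (between /n/ and /w/): before a voiced consonant, so rule 3 applies → [iː].
/w/ (word-final) is unaffected → [w].

[bikkiːbveːwniːw]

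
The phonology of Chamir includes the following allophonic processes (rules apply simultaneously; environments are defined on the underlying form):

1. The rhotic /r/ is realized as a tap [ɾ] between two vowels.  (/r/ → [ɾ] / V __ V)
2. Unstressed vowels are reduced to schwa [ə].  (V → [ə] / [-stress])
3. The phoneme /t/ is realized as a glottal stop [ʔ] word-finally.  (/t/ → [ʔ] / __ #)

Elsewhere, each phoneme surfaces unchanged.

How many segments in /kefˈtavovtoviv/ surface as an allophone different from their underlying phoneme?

Segments that undergo a rule: /e/ → [ə] (rule 2); /o/ → [ə] (rule 2); /o/ → [ə] (rule 2); /i/ → [ə] (rule 2).
All other segments surface unchanged.

4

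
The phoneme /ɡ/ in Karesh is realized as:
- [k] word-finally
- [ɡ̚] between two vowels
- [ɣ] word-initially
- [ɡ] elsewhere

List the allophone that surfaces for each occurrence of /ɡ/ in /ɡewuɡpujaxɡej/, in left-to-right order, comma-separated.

Occurrence 1 (position 1): word-initially → [ɣ].
Occurrence 2 (position 5): no conditioning environment matches → elsewhere allophone [ɡ].
Occurrence 3 (position 11): no conditioning environment matches → elsewhere allophone [ɡ].

[ɣ], [ɡ], [ɡ]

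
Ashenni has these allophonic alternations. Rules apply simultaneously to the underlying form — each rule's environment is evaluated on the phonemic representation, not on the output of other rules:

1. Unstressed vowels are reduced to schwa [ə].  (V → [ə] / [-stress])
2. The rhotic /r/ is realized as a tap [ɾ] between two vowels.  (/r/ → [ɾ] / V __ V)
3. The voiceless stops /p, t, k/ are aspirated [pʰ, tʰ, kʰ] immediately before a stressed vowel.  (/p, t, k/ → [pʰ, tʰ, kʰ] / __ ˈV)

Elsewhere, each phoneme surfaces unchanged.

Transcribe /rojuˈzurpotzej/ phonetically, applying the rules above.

[rəjəˈzurpətzəj]

/r/ — word-initial; rule 2 does not apply here → [r].
/o/ (between /r/ and /j/) occurs in an unstressed syllable → [ə] by rule 1.
/j/ stays [j].
/u/ (between /j/ and /z/): in an unstressed syllable, so rule 1 applies → [ə].
/z/ — not in any rule's target class → [z].
/u/ (between /z/ and /r/): rule 1 targets it, but not in an unstressed syllable → unchanged [u].
/r/ (between /u/ and /p/) is in the target of rule 2 but the environment (between two vowels) is not met → [r].
/p/ (between /r/ and /o/): rule 3 targets it, but not immediately before a stressed vowel → unchanged [p].
/o/ meets the environment for rule 1 (in an unstressed syllable) → [ə].
/t/ (between /o/ and /z/) fails the environment for rule 3, so it stays [t].
/z/ (between /t/ and /e/): no rule targets it → [z].
/e/ (between /z/ and /j/) occurs in an unstressed syllable → [ə] by rule 1.
/j/ (word-final) is unaffected → [j].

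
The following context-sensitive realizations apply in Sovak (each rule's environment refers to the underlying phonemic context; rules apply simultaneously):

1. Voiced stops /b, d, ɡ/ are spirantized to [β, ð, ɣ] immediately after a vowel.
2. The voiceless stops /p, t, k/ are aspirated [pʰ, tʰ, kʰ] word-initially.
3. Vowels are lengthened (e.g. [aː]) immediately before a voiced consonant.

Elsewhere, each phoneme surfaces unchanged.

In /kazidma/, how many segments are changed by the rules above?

Segments that undergo a rule: /k/ → [kʰ] (rule 2); /a/ → [aː] (rule 3); /i/ → [iː] (rule 3); /d/ → [ð] (rule 1).
All other segments surface unchanged.

4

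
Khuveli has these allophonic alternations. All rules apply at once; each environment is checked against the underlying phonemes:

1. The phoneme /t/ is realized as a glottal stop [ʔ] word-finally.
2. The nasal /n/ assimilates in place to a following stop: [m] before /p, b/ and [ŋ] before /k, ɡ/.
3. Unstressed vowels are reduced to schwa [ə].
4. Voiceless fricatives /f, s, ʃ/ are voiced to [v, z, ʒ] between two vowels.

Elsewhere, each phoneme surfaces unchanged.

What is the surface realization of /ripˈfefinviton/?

/r/ — not in any rule's target class → [r].
Rule 3 applies to /i/ (between /r/ and /p/: in an unstressed syllable) → [ə].
/p/ (between /i/ and /f/): no rule targets it → [p].
/f/ (between /p/ and /e/) is in the target of rule 4 but the environment (between two vowels) is not met → [f].
/e/ — between /f/ and /f/; rule 3 does not apply here → [e].
/f/ (between /e/ and /i/): between two vowels, so rule 4 applies → [v].
Rule 3 applies to /i/ (between /f/ and /n/: in an unstressed syllable) → [ə].
/n/ — between /i/ and /v/; rule 2 does not apply here → [n].
/v/ (between /n/ and /i/) is unaffected → [v].
/i/ (between /v/ and /t/): in an unstressed syllable, so rule 3 applies → [ə].
/t/ (between /i/ and /o/) fails the environment for rule 1, so it stays [t].
Rule 3 applies to /o/ (between /t/ and /n/: in an unstressed syllable) → [ə].
/n/ (word-final) is in the target of rule 2 but the environment (before a labial or velar stop) is not met → [n].

[rəpˈfevənvətən]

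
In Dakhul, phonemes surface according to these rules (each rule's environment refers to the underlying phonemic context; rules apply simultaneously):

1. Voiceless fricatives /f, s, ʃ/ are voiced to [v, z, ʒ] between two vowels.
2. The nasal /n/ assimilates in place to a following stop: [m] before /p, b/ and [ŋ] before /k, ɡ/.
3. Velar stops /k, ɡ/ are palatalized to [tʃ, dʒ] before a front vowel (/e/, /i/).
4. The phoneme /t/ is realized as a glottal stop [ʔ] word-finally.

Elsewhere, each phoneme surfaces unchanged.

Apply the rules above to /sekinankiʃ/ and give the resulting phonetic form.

[setʃinaŋtʃiʃ]

/s/ (word-initial): rule 1 targets it, but not between two vowels → unchanged [s].
/e/ (between /s/ and /k/): no rule targets it → [e].
/k/ meets the environment for rule 3 (before a front vowel) → [tʃ].
/i/ (between /k/ and /n/) is unaffected → [i].
/n/ (between /i/ and /a/) fails the environment for rule 2, so it stays [n].
/a/ (between /n/ and /n/): no rule targets it → [a].
/n/ (between /a/ and /k/): before a labial or velar stop, so rule 2 applies → [ŋ].
/k/ — between /n/ and /i/, before a front vowel — surfaces as [tʃ] (rule 3).
/i/ (between /k/ and /ʃ/) is unaffected → [i].
/ʃ/ — word-final; rule 1 does not apply here → [ʃ].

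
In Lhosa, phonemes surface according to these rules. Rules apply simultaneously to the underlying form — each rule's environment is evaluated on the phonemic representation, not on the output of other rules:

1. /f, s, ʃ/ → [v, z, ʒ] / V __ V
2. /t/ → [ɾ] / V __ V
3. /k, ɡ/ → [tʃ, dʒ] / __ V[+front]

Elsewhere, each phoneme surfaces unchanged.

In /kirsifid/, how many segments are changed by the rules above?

Segments that undergo a rule: /k/ → [tʃ] (rule 3); /f/ → [v] (rule 1).
All other segments surface unchanged.

2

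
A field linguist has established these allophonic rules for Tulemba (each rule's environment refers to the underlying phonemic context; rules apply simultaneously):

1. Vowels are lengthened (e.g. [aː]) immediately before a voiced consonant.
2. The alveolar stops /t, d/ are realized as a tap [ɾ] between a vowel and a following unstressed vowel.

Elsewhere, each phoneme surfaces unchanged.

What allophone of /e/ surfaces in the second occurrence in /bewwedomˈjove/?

[eː]

/e/ meets the environment for rule 1 (before a voiced consonant) → [eː].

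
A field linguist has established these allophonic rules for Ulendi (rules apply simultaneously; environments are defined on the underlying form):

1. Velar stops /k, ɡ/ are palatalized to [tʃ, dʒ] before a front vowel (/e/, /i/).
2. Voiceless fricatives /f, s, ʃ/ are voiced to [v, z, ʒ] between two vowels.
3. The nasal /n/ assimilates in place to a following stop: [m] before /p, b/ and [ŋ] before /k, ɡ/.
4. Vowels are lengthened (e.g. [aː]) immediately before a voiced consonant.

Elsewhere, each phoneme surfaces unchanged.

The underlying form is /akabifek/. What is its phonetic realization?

/a/ (word-initial) fails the environment for rule 4, so it stays [a].
/k/ (between /a/ and /a/) fails the environment for rule 1, so it stays [k].
/a/ — between /k/ and /b/, before a voiced consonant — surfaces as [aː] (rule 4).
/b/ — not in any rule's target class → [b].
/i/ (between /b/ and /f/) is in the target of rule 4 but the environment (before a voiced consonant) is not met → [i].
Rule 2 applies to /f/ (between /i/ and /e/: between two vowels) → [v].
/e/ (between /f/ and /k/) is in the target of rule 4 but the environment (before a voiced consonant) is not met → [e].
/k/ (word-final): rule 1 targets it, but not before a front vowel → unchanged [k].

[akaːbivek]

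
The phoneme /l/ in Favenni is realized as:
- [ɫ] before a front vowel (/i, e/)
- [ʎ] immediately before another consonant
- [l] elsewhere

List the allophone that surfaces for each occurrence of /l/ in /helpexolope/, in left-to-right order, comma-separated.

[ʎ], [l]

Occurrence 1 (position 3): immediately before another consonant → [ʎ].
Occurrence 2 (position 8): no conditioning environment matches → elsewhere allophone [l].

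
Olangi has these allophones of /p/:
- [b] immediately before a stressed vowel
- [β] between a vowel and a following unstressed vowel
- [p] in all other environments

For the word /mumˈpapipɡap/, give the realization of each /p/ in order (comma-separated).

Occurrence 1 (position 4): immediately before a stressed vowel → [b].
Occurrence 2 (position 6): between a vowel and a following unstressed vowel → [β].
Occurrence 3 (position 8): no conditioning environment matches → elsewhere allophone [p].
Occurrence 4 (position 11): no conditioning environment matches → elsewhere allophone [p].

[b], [β], [p], [p]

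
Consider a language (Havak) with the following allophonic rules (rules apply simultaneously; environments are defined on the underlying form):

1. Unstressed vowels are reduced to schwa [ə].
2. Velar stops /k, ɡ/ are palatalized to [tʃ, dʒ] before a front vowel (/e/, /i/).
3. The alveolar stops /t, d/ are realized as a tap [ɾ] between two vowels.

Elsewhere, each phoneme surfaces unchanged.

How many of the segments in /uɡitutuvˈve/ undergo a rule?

7

Segments that undergo a rule: /u/ → [ə] (rule 1); /ɡ/ → [dʒ] (rule 2); /i/ → [ə] (rule 1); /t/ → [ɾ] (rule 3); /u/ → [ə] (rule 1); /t/ → [ɾ] (rule 3); /u/ → [ə] (rule 1).
All other segments surface unchanged.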